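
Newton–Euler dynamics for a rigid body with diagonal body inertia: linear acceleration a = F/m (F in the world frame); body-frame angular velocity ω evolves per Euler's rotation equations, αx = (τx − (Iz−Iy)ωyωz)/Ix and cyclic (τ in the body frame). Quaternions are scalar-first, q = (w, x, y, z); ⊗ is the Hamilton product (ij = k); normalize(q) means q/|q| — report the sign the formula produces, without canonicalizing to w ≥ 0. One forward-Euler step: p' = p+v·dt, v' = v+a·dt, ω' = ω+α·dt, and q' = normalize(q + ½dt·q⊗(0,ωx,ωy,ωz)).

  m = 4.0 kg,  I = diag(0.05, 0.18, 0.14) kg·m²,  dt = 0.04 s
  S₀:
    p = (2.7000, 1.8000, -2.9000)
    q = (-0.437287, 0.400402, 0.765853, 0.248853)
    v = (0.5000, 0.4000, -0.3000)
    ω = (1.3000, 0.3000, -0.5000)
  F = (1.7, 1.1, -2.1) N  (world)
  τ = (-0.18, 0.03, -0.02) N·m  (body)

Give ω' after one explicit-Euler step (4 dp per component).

ω' = (1.1512, 0.2937, -0.5202)

α = I⁻¹(τ − ω×Iω) = (-3.7200, -0.1583, -0.5050)
new body rate ω' = (1.1512, 0.2937, -0.5202)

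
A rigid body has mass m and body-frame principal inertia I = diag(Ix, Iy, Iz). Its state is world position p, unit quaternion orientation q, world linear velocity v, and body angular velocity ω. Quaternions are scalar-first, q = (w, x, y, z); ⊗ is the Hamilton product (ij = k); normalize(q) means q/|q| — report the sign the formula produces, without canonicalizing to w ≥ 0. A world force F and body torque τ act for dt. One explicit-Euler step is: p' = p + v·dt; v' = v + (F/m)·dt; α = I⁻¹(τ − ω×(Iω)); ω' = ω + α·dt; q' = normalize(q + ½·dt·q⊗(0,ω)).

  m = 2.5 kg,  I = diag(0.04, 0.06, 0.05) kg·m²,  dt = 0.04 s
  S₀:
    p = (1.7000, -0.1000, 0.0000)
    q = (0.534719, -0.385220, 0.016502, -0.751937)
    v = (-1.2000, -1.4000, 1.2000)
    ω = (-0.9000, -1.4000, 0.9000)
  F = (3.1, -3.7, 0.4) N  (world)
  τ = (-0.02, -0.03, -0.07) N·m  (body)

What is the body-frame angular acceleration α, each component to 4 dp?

α = (-0.8150, -0.6350, -1.9040)

precession coupling ω×(Iω) = (0.0126, 0.0081, 0.0252)
angular accel α = (-0.8150, -0.6350, -1.9040)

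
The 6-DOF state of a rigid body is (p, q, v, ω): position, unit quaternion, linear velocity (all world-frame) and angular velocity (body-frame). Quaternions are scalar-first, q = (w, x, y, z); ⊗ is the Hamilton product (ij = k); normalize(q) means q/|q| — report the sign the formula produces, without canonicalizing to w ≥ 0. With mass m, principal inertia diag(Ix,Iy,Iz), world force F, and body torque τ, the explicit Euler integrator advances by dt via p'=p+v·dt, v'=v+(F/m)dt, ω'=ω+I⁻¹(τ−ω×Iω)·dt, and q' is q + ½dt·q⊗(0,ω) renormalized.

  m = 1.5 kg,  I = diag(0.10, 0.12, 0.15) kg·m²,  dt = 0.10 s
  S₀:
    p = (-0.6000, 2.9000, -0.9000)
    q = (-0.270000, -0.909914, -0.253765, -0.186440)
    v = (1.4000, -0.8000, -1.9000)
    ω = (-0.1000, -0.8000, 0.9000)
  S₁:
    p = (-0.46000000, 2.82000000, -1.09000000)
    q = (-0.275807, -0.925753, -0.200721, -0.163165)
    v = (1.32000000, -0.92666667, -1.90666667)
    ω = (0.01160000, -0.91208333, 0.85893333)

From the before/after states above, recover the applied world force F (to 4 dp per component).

F = (-1.2000, -1.9000, -0.1000)

Δv = v₁−v₀ = (-0.08000000, -0.12666667, -0.00666667)
m·(v₁−v₀)/dt = (-1.2000, -1.9000, -0.1000)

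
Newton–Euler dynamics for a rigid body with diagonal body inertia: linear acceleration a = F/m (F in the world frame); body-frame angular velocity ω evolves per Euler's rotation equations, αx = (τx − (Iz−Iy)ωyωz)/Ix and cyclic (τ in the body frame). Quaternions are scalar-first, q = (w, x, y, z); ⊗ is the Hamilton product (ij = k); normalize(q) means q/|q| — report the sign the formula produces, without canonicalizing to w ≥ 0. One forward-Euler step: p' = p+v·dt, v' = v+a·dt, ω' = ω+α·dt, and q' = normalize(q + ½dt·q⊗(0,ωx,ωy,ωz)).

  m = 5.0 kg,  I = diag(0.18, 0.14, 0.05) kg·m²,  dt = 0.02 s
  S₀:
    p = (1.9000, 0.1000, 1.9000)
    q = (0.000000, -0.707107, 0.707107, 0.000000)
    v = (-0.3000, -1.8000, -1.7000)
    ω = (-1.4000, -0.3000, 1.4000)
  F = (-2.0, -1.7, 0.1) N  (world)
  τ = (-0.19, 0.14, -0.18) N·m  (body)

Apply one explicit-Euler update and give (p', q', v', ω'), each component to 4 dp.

precession coupling ω×(Iω) = (0.0378, -0.2548, -0.0168)
angular accel α = (-1.2656, 2.8200, -3.2640)
ω' = ω + α·dt = (-1.4253, -0.2436, 1.3347)
Hamilton product q⊗(0,ω) = (-0.7778177, 0.9899498, 0.9899498, 1.2020819)
q + ½dt·q⊗(0,ω), renormalized = (-0.0078, -0.6971, 0.7169, 0.0120)
linear accel F/m = (-0.4000, -0.3400, 0.0200)
new position p' = (1.8940, 0.0640, 1.8660)
new velocity v' = (-0.3080, -1.8068, -1.6996)

p' = (1.8940, 0.0640, 1.8660)
q' = (-0.0078, -0.6971, 0.7169, 0.0120)
v' = (-0.3080, -1.8068, -1.6996)
ω' = (-1.4253, -0.2436, 1.3347)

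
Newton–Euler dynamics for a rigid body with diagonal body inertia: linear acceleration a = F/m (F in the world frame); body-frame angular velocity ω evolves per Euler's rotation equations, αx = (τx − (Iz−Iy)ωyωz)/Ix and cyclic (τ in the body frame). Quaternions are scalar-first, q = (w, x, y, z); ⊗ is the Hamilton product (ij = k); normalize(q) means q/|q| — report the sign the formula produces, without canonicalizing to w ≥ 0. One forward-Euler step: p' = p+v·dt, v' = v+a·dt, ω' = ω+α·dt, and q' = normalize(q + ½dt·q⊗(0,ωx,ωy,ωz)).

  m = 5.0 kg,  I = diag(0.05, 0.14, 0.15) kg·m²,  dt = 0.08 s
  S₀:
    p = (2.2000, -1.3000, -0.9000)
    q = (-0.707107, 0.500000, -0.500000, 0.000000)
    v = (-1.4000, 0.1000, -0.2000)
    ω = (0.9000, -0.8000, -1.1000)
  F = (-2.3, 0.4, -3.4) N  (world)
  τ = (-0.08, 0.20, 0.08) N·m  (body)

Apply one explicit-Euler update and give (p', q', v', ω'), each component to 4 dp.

p' = (2.0880, -1.2920, -0.9160)
q' = (-0.7395, 0.4955, -0.4544, 0.0330)
v' = (-1.4368, 0.1064, -0.2544)
ω' = (0.7579, -0.7423, -1.0228)

α = I⁻¹(τ − ω×Iω) = (-1.7760, 0.7214, 0.9653)
ω' = ω + α·dt = (0.7579, -0.7423, -1.0228)
2q̇ = q⊗(0,ω) = (-0.8500000, -0.0863963, 1.1156856, 0.8278177)
q' = normalize(q + ½dt·q⊗(0,ω)) = (-0.7395, 0.4955, -0.4544, 0.0330)
a = (-0.4600, 0.0800, -0.6800)
p + v·dt = (2.0880, -1.2920, -0.9160)
v + (F/m)dt = (-1.4368, 0.1064, -0.2544)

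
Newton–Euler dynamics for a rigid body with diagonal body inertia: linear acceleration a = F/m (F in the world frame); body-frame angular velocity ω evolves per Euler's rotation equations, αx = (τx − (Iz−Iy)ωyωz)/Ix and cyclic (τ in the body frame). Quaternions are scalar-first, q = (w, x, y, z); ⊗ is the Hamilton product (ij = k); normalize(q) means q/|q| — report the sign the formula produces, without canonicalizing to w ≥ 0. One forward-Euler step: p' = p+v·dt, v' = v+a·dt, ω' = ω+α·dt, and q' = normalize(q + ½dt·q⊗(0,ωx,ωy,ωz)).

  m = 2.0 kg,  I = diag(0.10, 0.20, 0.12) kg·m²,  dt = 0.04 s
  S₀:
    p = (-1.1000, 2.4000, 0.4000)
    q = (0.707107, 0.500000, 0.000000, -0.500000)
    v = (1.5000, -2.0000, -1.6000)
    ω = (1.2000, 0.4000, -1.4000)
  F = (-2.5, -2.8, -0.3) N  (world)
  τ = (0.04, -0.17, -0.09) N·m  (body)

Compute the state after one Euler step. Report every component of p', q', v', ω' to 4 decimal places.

precession coupling ω×(Iω) = (0.0448, 0.0336, 0.0480)
α = I⁻¹(τ − ω×Iω) = (-0.0480, -1.0180, -1.1500)
ω' = ω + α·dt = (1.1981, 0.3593, -1.4460)
q⊗(0,ω) = (-1.3000000, 1.0485284, 0.3828428, -0.7899498)
q + ½dt·q⊗(0,ω), renormalized = (0.6806, 0.5206, 0.0077, -0.5154)
linear accel F/m = (-1.2500, -1.4000, -0.1500)
p + v·dt = (-1.0400, 2.3200, 0.3360)
v + (F/m)dt = (1.4500, -2.0560, -1.6060)

p' = (-1.0400, 2.3200, 0.3360)
q' = (0.6806, 0.5206, 0.0077, -0.5154)
v' = (1.4500, -2.0560, -1.6060)
ω' = (1.1981, 0.3593, -1.4460)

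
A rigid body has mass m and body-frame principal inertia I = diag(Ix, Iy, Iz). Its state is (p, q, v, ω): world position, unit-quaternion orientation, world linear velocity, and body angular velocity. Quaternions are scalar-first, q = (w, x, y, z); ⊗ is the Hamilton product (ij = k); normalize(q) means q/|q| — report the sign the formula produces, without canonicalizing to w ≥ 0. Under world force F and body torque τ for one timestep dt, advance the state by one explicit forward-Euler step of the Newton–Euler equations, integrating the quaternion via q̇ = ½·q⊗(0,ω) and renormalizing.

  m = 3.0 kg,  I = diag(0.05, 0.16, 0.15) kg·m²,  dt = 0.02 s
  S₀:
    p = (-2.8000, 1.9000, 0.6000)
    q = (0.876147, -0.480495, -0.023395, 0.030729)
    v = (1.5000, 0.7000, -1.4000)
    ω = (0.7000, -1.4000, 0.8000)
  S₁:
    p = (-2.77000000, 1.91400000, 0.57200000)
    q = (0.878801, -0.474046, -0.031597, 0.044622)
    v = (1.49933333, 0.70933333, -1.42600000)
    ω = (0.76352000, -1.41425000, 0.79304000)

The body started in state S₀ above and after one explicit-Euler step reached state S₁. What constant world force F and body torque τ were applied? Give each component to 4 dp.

rate change Δω = (0.06352000, -0.01425000, -0.00696000)
τ = I·(Δω/dt) + ω₀×(Iω₀) = (0.1700, -0.1700, -0.1600)
velocity change Δv = (-0.00066667, 0.00933333, -0.02600000)
F = m·Δv/dt = (-0.1000, 1.4000, -3.9000)

F = (-0.1000, 1.4000, -3.9000)
τ = (0.1700, -0.1700, -0.1600)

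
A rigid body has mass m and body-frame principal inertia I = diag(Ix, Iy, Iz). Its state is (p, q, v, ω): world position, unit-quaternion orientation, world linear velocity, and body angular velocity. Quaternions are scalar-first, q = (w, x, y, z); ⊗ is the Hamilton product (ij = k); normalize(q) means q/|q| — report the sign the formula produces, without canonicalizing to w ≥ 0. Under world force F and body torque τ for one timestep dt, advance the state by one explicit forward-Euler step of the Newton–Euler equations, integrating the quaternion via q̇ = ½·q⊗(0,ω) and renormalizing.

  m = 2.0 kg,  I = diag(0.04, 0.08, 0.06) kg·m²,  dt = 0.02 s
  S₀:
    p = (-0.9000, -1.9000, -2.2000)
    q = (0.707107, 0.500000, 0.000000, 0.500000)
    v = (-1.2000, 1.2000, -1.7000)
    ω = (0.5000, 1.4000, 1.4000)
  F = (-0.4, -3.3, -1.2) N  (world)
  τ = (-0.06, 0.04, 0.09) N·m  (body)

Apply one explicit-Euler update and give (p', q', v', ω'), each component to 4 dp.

a = (-0.2000, -1.6500, -0.6000)
new position p' = (-0.9240, -1.8760, -2.2340)
new velocity v' = (-1.2040, 1.1670, -1.7120)
ω×(Iω) gyroscopic = (-0.0392, -0.0140, 0.0280)
α = I⁻¹(τ − ω×Iω) = (-0.5200, 0.6750, 1.0333)
new body rate ω' = (0.4896, 1.4135, 1.4207)
Hamilton product q⊗(0,ω) = (-0.9500000, -0.3464465, 0.5399498, 1.6899498)
q + ½dt·q⊗(0,ω), renormalized = (0.6975, 0.4964, 0.0054, 0.5168)

p' = (-0.9240, -1.8760, -2.2340)
q' = (0.6975, 0.4964, 0.0054, 0.5168)
v' = (-1.2040, 1.1670, -1.7120)
ω' = (0.4896, 1.4135, 1.4207)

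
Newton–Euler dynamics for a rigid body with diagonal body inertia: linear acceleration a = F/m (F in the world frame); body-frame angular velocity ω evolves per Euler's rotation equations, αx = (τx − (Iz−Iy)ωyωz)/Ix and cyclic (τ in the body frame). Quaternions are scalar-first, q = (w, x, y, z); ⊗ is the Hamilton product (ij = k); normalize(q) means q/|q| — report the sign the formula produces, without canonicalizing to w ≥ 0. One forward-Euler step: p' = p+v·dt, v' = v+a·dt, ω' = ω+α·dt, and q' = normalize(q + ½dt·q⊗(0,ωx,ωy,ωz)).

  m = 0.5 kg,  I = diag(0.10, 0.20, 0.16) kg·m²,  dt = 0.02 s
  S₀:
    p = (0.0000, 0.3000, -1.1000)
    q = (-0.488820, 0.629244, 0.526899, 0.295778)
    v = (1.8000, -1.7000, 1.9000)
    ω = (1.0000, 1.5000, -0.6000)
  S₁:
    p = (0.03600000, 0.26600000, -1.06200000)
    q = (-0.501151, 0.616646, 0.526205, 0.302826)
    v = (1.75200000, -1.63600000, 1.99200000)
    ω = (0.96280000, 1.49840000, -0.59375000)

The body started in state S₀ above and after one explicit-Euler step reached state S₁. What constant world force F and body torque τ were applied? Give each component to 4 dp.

F = (-1.2000, 1.6000, 2.3000)
τ = (-0.1500, 0.0200, 0.2000)

ω₁ − ω₀ = (-0.03720000, -0.00160000, 0.00625000)
gyro term ω₀×Iω₀ = (0.0360, 0.0360, 0.1500)
I·α + gyro = (-0.1500, 0.0200, 0.2000)
Δv = v₁−v₀ = (-0.04800000, 0.06400000, 0.09200000)
applied force F = (-1.2000, 1.6000, 2.3000)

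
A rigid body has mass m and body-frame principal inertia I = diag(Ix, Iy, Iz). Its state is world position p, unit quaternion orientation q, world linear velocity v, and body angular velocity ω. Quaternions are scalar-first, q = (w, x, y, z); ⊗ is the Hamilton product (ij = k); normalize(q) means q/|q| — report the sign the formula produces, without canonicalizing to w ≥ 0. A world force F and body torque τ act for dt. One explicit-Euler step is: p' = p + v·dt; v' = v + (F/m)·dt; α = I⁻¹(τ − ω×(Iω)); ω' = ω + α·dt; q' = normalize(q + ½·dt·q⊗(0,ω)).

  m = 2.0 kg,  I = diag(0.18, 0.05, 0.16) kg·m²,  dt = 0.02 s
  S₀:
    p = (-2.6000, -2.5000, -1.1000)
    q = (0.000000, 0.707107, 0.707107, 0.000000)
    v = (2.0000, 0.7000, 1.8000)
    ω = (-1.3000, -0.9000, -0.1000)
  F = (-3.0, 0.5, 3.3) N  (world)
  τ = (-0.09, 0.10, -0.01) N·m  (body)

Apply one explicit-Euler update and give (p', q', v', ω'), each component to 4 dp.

p' = (-2.5600, -2.4860, -1.0640)
q' = (0.0156, 0.7063, 0.7077, 0.0028)
v' = (1.9700, 0.7050, 1.8330)
ω' = (-1.3111, -0.8610, -0.0822)

a = (-1.5000, 0.2500, 1.6500)
new position p' = (-2.5600, -2.4860, -1.0640)
v' = v + a·dt = (1.9700, 0.7050, 1.8330)
α = I⁻¹(τ − ω×Iω) = (-0.5550, 1.9480, 0.8881)
ω' = ω + α·dt = (-1.3111, -0.8610, -0.0822)
2q̇ = q⊗(0,ω) = (1.5556354, -0.0707107, 0.0707107, 0.2828428)
updated quaternion q' = (0.0156, 0.7063, 0.7077, 0.0028)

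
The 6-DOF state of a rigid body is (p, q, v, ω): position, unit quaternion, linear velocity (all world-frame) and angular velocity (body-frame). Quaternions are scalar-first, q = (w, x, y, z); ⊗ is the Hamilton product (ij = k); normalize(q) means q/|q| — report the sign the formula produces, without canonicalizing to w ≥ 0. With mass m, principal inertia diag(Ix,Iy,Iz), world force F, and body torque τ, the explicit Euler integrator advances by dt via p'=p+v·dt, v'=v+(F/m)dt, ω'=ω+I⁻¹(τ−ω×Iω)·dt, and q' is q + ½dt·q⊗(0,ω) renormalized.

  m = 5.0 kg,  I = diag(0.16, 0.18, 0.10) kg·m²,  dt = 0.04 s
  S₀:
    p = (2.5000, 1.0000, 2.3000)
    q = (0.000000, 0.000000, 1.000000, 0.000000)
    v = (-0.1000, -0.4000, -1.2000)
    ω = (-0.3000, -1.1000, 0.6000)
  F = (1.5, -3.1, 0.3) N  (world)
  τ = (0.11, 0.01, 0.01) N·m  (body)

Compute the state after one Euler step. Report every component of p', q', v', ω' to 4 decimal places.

p' = (2.4960, 0.9840, 2.2520)
q' = (0.0220, 0.0120, 0.9997, 0.0060)
v' = (-0.0880, -0.4248, -1.1976)
ω' = (-0.2857, -1.0954, 0.6014)

linear accel F/m = (0.3000, -0.6200, 0.0600)
p + v·dt = (2.4960, 0.9840, 2.2520)
v' = v + a·dt = (-0.0880, -0.4248, -1.1976)
α = I⁻¹(τ − ω×Iω) = (0.3575, 0.1156, 0.0340)
new body rate ω' = (-0.2857, -1.0954, 0.6014)
2q̇ = q⊗(0,ω) = (1.1000000, 0.6000000, 0.0000000, 0.3000000)
q + ½dt·q⊗(0,ω), renormalized = (0.0220, 0.0120, 0.9997, 0.0060)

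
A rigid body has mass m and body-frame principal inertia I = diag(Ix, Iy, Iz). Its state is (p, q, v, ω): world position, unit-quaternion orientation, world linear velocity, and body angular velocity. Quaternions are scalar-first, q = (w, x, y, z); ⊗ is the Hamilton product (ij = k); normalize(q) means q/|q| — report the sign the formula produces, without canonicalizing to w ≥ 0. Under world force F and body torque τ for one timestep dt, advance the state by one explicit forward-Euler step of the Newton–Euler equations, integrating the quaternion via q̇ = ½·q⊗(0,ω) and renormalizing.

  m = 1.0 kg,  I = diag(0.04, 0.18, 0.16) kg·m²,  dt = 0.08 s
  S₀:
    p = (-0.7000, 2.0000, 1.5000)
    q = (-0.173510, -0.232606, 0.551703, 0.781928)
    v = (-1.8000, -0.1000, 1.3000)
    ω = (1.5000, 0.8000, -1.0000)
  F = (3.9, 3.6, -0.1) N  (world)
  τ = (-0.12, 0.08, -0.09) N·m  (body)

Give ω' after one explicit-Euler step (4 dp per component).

ω' = (1.2280, 0.7556, -1.1290)

(τ − ω×Iω)/I = (-3.4000, -0.5556, -1.6125)
new body rate ω' = (1.2280, 0.7556, -1.1290)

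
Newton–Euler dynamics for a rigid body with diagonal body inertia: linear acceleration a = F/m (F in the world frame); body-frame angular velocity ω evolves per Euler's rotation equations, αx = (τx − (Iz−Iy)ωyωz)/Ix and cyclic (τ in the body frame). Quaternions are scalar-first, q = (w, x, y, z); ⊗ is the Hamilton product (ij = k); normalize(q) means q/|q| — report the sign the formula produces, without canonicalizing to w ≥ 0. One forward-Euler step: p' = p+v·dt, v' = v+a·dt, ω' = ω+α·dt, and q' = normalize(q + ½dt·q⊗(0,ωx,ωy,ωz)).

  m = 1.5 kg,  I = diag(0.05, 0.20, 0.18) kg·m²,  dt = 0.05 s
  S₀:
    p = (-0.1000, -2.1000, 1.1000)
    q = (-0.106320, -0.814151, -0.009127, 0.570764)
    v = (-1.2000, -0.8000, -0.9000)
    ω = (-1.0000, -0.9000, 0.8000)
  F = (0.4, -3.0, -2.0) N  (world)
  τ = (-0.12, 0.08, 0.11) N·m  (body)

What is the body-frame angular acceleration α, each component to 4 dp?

α = (-2.6880, -0.1200, -0.1389)

gyro term ω×Iω = (0.0144, 0.1040, 0.1350)
(τ − ω×Iω)/I = (-2.6880, -0.1200, -0.1389)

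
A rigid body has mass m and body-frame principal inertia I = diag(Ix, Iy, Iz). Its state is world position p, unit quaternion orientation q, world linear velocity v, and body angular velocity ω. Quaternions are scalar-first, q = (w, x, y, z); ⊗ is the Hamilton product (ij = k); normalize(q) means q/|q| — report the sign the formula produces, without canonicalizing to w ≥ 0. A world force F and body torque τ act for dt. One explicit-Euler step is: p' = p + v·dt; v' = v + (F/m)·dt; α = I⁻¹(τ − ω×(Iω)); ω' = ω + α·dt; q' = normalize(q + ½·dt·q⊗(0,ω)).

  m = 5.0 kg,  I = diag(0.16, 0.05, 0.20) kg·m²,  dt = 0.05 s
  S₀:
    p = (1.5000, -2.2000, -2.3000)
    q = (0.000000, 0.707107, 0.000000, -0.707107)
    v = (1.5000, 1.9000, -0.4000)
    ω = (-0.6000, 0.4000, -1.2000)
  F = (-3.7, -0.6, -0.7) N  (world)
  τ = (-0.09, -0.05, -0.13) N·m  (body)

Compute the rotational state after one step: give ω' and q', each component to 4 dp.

(τ − ω×Iω)/I = (-0.1125, -0.4240, -0.7820)
new body rate ω' = (-0.6056, 0.3788, -1.2391)
Hamilton product q⊗(0,ω) = (-0.4242642, 0.2828428, 1.2727926, 0.2828428)
q + ½dt·q⊗(0,ω), renormalized = (-0.0106, 0.7137, 0.0318, -0.6996)

ω' = (-0.6056, 0.3788, -1.2391)
q' = (-0.0106, 0.7137, 0.0318, -0.6996)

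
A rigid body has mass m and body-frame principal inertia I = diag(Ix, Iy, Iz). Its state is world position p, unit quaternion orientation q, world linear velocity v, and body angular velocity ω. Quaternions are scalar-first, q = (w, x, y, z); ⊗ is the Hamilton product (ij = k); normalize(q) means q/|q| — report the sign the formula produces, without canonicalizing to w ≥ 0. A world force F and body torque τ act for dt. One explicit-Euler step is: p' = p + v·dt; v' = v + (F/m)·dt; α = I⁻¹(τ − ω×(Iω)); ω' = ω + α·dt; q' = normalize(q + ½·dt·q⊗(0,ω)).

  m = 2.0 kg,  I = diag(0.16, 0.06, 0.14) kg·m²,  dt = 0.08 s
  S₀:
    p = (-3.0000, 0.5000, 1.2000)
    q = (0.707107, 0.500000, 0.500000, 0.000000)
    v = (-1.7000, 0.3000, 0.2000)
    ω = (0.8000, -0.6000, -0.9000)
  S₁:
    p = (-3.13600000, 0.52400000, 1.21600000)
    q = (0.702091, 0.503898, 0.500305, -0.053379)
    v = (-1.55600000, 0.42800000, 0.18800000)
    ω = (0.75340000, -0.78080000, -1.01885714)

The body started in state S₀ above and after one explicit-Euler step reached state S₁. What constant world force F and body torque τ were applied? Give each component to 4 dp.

Δv = v₁−v₀ = (0.14400000, 0.12800000, -0.01200000)
applied force F = (3.6000, 3.2000, -0.3000)
Δω = ω₁−ω₀ = (-0.04660000, -0.18080000, -0.11885714)
ω₀×(Iω₀) = (0.0432, -0.0144, 0.0480)
I·α + gyro = (-0.0500, -0.1500, -0.1600)

F = (3.6000, 3.2000, -0.3000)
τ = (-0.0500, -0.1500, -0.1600)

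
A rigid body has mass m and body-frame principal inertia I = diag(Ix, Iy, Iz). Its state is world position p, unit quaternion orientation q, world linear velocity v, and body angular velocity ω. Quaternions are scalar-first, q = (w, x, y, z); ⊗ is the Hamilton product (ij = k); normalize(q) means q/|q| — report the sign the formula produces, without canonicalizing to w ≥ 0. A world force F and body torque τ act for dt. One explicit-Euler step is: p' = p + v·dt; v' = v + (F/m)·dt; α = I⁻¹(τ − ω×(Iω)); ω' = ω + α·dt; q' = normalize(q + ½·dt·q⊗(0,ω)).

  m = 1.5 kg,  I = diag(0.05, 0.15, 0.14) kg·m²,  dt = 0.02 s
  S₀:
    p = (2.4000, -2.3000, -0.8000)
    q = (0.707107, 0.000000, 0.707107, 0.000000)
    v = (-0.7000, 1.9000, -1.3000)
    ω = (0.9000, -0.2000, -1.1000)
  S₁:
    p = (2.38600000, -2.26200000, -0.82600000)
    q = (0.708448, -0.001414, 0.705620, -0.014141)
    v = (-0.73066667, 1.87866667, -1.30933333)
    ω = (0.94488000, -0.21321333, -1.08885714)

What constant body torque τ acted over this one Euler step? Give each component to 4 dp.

Δω = ω₁−ω₀ = (0.04488000, -0.01321333, 0.01114286)
I·α + gyro = (0.1100, -0.0100, 0.0600)

τ = (0.1100, -0.0100, 0.0600)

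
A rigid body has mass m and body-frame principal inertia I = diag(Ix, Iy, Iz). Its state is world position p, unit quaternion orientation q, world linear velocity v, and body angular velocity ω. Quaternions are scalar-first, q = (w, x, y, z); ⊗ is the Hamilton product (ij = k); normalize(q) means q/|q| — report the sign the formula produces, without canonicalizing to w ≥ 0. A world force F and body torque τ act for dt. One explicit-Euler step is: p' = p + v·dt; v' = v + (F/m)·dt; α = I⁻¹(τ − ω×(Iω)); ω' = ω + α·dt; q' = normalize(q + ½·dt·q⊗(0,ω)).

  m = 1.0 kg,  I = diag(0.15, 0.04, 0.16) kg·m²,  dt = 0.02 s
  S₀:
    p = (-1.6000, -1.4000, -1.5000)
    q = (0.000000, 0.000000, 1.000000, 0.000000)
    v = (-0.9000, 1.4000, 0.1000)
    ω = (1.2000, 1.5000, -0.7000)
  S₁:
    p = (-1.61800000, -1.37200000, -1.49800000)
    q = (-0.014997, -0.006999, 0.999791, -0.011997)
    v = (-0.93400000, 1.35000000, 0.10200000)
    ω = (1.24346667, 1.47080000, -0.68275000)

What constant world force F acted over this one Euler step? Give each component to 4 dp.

F = (-1.7000, -2.5000, 0.1000)

velocity change Δv = (-0.03400000, -0.05000000, 0.00200000)
applied force F = (-1.7000, -2.5000, 0.1000)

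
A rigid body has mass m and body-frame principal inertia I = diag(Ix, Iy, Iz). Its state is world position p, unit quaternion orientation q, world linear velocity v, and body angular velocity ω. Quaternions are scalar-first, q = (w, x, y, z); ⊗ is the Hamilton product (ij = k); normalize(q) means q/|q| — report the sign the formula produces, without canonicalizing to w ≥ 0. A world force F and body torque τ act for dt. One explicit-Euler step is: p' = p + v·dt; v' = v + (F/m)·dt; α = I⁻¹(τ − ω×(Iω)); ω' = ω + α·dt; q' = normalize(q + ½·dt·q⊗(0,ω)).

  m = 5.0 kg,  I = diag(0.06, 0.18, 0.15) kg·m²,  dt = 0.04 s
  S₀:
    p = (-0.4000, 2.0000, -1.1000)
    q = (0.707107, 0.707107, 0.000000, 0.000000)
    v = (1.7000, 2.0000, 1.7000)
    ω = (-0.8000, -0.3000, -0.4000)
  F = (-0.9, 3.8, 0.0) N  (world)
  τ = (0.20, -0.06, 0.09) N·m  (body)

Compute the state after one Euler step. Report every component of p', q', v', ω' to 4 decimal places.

p' = (-0.3320, 2.0800, -1.0320)
q' = (0.7183, 0.6957, 0.0014, -0.0099)
v' = (1.6928, 2.0304, 1.7000)
ω' = (-0.6643, -0.3069, -0.3837)

(τ − ω×Iω)/I = (3.3933, -0.1733, 0.4080)
ω + α·dt = (-0.6643, -0.3069, -0.3837)
Hamilton product q⊗(0,ω) = (0.5656856, -0.5656856, 0.0707107, -0.4949749)
q' = normalize(q + ½dt·q⊗(0,ω)) = (0.7183, 0.6957, 0.0014, -0.0099)
p' = p + v·dt = (-0.3320, 2.0800, -1.0320)
new velocity v' = (1.6928, 2.0304, 1.7000)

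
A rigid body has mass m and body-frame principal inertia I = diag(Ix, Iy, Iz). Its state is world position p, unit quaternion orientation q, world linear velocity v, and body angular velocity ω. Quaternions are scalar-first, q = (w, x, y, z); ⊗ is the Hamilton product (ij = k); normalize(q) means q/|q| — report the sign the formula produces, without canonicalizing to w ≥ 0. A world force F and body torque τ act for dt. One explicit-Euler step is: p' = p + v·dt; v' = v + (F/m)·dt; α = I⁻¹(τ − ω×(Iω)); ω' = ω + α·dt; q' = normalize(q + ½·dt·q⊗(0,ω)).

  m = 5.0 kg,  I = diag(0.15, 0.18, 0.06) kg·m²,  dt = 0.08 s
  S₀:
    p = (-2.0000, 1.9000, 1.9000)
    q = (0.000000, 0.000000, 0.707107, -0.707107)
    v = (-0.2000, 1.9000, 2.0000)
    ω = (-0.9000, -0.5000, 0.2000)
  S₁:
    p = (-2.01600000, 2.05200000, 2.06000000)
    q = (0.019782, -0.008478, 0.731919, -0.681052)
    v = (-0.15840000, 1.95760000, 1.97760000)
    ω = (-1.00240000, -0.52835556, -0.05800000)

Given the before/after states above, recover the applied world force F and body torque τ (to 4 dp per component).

v₁ − v₀ = (0.04160000, 0.05760000, -0.02240000)
F = m·Δv/dt = (2.6000, 3.6000, -1.4000)
rate change Δω = (-0.10240000, -0.02835556, -0.25800000)
τ = I·(Δω/dt) + ω₀×(Iω₀) = (-0.1800, -0.0800, -0.1800)

F = (2.6000, 3.6000, -1.4000)
τ = (-0.1800, -0.0800, -0.1800)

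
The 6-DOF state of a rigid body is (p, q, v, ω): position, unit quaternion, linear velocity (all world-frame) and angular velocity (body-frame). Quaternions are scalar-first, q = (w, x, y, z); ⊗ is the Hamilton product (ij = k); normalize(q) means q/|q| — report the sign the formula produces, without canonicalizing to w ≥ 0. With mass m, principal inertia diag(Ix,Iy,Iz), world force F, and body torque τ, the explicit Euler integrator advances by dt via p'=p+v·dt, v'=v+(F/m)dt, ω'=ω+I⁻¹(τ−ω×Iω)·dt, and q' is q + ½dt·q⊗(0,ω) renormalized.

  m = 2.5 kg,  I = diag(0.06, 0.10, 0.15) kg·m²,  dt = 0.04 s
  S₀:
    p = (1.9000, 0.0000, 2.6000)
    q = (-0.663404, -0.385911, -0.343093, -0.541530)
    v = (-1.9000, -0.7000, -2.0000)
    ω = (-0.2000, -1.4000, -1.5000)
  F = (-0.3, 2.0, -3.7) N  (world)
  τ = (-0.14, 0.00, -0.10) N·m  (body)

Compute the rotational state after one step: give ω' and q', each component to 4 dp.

ω' = (-0.3633, -1.3892, -1.5297)
q' = (-0.6902, -0.3878, -0.3336, -0.5118)

precession coupling ω×(Iω) = (0.1050, -0.0270, 0.0112)
α = I⁻¹(τ − ω×Iω) = (-4.0833, 0.2700, -0.7413)
ω' = ω + α·dt = (-0.3633, -1.3892, -1.5297)
2q̇ = q⊗(0,ω) = (-1.3698074, -0.1108217, 0.4582051, 1.4667628)
updated quaternion q' = (-0.6902, -0.3878, -0.3336, -0.5118)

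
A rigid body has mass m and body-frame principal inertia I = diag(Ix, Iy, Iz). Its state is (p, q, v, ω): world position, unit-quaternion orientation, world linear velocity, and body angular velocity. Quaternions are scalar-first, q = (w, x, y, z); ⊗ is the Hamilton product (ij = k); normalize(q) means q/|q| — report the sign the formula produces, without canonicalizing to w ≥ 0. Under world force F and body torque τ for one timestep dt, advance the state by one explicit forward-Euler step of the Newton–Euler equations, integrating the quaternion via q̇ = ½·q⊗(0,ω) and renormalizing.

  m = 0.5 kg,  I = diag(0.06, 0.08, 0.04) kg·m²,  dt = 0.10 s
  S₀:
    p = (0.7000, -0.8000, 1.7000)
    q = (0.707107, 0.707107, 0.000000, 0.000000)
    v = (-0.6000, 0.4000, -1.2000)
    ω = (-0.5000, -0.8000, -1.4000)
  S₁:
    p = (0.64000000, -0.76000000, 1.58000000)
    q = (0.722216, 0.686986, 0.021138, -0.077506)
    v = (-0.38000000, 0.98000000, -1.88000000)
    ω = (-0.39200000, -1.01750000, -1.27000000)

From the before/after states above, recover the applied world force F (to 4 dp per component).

Δv = v₁−v₀ = (0.22000000, 0.58000000, -0.68000000)
F = m·Δv/dt = (1.1000, 2.9000, -3.4000)

F = (1.1000, 2.9000, -3.4000)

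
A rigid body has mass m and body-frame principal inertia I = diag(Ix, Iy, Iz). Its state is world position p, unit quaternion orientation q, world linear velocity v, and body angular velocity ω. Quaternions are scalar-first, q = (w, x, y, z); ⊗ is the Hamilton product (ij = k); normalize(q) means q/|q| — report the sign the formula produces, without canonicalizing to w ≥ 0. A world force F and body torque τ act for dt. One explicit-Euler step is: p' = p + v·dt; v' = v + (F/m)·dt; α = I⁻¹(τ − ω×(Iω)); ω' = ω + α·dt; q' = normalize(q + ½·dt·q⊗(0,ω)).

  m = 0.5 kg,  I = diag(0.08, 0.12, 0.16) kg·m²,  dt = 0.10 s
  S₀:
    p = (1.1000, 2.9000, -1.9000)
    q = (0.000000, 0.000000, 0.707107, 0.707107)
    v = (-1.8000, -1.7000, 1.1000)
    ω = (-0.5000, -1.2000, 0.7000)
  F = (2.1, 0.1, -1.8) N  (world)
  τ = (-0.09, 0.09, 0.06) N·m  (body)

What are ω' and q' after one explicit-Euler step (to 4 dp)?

angular accel α = (-0.7050, 0.5167, 0.2250)
ω + α·dt = (-0.5705, -1.1483, 0.7225)
Hamilton product q⊗(0,ω) = (0.3535535, 1.3435033, -0.3535535, 0.3535535)
q' = normalize(q + ½dt·q⊗(0,ω)) = (0.0176, 0.0670, 0.6876, 0.7228)

ω' = (-0.5705, -1.1483, 0.7225)
q' = (0.0176, 0.0670, 0.6876, 0.7228)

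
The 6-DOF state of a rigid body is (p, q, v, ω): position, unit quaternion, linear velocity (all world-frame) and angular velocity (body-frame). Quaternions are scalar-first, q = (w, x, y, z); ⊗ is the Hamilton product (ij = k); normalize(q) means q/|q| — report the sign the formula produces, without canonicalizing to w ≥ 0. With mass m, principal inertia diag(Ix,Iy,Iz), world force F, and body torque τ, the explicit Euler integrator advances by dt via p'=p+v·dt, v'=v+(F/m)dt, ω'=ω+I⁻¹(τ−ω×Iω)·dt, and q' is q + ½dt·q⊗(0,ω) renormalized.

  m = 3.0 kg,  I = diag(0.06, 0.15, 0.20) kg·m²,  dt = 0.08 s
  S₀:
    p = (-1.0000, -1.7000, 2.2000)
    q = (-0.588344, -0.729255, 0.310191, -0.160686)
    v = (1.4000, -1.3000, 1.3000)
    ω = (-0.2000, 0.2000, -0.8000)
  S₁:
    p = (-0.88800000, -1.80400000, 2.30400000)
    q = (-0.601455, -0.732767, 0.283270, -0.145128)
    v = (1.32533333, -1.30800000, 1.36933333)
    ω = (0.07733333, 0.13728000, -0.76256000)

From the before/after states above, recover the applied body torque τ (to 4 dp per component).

Δω = ω₁−ω₀ = (0.27733333, -0.06272000, 0.03744000)
applied torque τ = (0.2000, -0.1400, 0.0900)

τ = (0.2000, -0.1400, 0.0900)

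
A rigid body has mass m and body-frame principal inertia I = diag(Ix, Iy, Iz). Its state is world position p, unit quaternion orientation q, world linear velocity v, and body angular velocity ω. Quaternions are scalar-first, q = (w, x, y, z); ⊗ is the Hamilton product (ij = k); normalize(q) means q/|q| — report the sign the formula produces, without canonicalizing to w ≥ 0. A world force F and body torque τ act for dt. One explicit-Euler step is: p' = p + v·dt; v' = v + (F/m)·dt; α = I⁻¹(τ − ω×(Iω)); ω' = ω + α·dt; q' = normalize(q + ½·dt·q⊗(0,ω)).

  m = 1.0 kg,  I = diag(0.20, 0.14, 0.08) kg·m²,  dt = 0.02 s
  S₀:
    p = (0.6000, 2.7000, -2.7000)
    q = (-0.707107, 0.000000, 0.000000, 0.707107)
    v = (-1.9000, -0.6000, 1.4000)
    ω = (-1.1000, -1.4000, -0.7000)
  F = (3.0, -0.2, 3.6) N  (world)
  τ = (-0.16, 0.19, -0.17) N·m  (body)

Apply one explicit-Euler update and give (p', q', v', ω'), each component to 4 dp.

p' = (0.5620, 2.6880, -2.6720)
q' = (-0.7020, 0.0177, 0.0021, 0.7119)
v' = (-1.8400, -0.6040, 1.4720)
ω' = (-1.1101, -1.3861, -0.7194)

linear accel F/m = (3.0000, -0.2000, 3.6000)
p + v·dt = (0.5620, 2.6880, -2.6720)
v' = v + a·dt = (-1.8400, -0.6040, 1.4720)
precession coupling ω×(Iω) = (-0.0588, 0.0924, -0.0924)
(τ − ω×Iω)/I = (-0.5060, 0.6971, -0.9700)
new body rate ω' = (-1.1101, -1.3861, -0.7194)
Hamilton product q⊗(0,ω) = (0.4949749, 1.7677675, 0.2121321, 0.4949749)
q + ½dt·q⊗(0,ω), renormalized = (-0.7020, 0.0177, 0.0021, 0.7119)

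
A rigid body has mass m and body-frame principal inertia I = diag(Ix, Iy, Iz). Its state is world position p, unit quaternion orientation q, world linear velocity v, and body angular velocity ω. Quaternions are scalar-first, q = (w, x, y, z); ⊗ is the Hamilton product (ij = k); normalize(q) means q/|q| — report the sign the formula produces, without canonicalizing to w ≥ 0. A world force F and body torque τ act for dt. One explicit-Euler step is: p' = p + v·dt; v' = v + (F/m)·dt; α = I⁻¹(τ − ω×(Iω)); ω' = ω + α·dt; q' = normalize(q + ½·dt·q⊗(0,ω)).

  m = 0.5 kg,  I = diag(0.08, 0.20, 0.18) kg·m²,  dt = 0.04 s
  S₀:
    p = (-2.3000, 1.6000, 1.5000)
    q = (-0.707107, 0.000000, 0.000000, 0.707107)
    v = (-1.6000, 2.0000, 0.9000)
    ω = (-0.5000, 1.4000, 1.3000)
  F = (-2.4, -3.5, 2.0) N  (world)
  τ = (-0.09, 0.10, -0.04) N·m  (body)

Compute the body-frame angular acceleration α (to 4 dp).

α = (-0.6700, 0.1750, 0.2444)

ω×(Iω) gyroscopic = (-0.0364, 0.0650, -0.0840)
angular accel α = (-0.6700, 0.1750, 0.2444)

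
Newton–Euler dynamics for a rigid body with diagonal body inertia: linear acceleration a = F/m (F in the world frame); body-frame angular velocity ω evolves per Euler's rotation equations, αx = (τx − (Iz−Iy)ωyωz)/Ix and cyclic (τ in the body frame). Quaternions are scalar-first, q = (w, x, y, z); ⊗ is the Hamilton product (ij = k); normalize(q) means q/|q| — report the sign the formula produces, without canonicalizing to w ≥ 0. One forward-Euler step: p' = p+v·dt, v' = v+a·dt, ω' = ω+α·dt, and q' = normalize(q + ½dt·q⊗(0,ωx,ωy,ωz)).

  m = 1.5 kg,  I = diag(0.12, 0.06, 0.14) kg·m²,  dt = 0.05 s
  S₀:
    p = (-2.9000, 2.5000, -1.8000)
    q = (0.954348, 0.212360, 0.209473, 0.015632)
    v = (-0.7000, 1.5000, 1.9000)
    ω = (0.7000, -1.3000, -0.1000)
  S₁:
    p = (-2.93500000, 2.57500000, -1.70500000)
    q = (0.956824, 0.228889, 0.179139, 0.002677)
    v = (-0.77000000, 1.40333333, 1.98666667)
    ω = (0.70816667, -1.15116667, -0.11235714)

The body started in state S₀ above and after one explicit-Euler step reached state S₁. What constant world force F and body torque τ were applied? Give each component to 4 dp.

Δv = v₁−v₀ = (-0.07000000, -0.09666667, 0.08666667)
m·(v₁−v₀)/dt = (-2.1000, -2.9000, 2.6000)
ω₁ − ω₀ = (0.00816667, 0.14883333, -0.01235714)
precession coupling = (0.0104, 0.0014, 0.0546)
τ = I·(Δω/dt) + ω₀×(Iω₀) = (0.0300, 0.1800, 0.0200)

F = (-2.1000, -2.9000, 2.6000)
τ = (0.0300, 0.1800, 0.0200)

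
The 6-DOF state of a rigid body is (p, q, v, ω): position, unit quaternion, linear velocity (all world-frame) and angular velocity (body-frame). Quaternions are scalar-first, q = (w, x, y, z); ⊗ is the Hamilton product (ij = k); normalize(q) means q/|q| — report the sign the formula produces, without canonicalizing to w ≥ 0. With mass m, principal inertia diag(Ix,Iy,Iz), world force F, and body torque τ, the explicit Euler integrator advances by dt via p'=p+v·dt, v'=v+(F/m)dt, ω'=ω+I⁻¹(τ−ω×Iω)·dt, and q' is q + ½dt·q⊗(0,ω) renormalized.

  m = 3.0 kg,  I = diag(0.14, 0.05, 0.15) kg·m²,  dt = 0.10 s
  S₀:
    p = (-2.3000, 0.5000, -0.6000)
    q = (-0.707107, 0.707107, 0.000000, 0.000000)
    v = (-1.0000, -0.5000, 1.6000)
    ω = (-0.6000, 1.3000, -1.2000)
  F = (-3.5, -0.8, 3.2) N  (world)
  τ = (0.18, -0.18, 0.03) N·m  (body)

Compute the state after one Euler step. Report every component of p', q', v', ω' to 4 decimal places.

p' = (-2.4000, 0.4500, -0.4400)
q' = (-0.6829, 0.7252, -0.0035, 0.0880)
v' = (-1.1167, -0.5267, 1.7067)
ω' = (-0.3600, 0.9544, -1.2268)

a = (-1.1667, -0.2667, 1.0667)
p + v·dt = (-2.4000, 0.4500, -0.4400)
v' = v + a·dt = (-1.1167, -0.5267, 1.7067)
precession coupling ω×(Iω) = (-0.1560, -0.0072, 0.0702)
angular accel α = (2.4000, -3.4560, -0.2680)
new body rate ω' = (-0.3600, 0.9544, -1.2268)
q⊗(0,ω) = (0.4242642, 0.4242642, -0.0707107, 1.7677675)
updated quaternion q' = (-0.6829, 0.7252, -0.0035, 0.0880)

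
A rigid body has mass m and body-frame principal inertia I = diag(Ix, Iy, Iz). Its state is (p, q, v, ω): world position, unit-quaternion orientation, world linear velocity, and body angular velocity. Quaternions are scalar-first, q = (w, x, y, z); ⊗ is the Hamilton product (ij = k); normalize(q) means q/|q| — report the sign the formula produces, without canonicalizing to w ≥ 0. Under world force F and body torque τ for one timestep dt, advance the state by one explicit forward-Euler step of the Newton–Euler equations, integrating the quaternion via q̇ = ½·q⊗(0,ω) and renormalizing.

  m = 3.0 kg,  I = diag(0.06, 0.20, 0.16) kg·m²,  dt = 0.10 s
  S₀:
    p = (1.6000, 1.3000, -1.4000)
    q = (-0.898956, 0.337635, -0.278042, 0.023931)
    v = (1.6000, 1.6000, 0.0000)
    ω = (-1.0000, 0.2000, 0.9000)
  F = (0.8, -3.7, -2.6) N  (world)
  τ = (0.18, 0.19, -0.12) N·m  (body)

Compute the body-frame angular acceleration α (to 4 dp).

ω×(Iω) gyroscopic = (-0.0072, 0.0900, -0.0280)
(τ − ω×Iω)/I = (3.1200, 0.5000, -0.5750)

α = (3.1200, 0.5000, -0.5750)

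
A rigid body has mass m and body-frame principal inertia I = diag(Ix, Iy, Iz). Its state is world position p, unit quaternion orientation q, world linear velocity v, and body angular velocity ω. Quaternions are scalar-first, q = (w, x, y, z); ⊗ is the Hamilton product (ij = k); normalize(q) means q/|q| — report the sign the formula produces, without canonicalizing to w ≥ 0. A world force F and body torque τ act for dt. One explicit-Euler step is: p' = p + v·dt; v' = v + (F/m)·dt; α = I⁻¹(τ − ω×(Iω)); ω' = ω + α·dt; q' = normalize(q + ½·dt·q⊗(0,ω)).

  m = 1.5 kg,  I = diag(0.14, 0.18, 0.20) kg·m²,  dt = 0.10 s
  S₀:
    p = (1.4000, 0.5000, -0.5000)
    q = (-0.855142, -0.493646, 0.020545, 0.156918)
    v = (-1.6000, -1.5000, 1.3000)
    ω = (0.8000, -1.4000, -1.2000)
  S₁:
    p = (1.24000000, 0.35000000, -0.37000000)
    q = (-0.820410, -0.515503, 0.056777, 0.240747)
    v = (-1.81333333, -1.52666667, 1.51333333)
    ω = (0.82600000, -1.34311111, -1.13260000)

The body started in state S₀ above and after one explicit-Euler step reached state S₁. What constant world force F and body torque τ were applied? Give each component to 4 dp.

F = (-3.2000, -0.4000, 3.2000)
τ = (0.0700, 0.1600, 0.0900)

Δv = v₁−v₀ = (-0.21333333, -0.02666667, 0.21333333)
applied force F = (-3.2000, -0.4000, 3.2000)
Δω = ω₁−ω₀ = (0.02600000, 0.05688889, 0.06740000)
I·α + gyro = (0.0700, 0.1600, 0.0900)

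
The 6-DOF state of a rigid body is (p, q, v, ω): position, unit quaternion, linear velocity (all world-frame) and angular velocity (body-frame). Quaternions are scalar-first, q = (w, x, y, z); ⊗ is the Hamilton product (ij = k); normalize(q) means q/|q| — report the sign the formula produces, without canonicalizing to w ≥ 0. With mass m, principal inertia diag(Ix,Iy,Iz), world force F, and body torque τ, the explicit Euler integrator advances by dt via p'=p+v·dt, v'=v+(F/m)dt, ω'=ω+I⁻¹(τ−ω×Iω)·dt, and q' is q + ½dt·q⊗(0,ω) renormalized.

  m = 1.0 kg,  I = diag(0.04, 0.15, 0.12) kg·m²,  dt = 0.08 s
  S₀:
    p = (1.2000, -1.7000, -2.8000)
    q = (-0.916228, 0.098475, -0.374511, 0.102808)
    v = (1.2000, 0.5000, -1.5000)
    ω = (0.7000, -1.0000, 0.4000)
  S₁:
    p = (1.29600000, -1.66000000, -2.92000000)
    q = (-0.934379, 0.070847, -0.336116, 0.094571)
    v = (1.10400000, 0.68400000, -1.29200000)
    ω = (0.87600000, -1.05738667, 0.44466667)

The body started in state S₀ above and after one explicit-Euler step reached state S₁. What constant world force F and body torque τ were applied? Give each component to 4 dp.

rate change Δω = (0.17600000, -0.05738667, 0.04466667)
gyro term ω₀×Iω₀ = (0.0120, -0.0224, -0.0770)
I·α + gyro = (0.1000, -0.1300, -0.0100)
v₁ − v₀ = (-0.09600000, 0.18400000, 0.20800000)
applied force F = (-1.2000, 2.3000, 2.6000)

F = (-1.2000, 2.3000, 2.6000)
τ = (0.1000, -0.1300, -0.0100)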